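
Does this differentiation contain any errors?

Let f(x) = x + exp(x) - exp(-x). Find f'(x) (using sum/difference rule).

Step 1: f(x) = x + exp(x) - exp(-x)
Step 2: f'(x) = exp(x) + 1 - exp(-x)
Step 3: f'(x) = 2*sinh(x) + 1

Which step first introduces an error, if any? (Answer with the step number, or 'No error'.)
Step 2

Step 2 is incorrect due to a sign flip.
The step shows: exp(x) + 1 - exp(-x)
The correct value should be: exp(x) + 1 + exp(-x)

Explanation: The sign of one term was flipped: the term exp(-x) was incorrectly written as -exp(-x)
The later steps are derived from this incorrect expression, so the error originates in Step 2.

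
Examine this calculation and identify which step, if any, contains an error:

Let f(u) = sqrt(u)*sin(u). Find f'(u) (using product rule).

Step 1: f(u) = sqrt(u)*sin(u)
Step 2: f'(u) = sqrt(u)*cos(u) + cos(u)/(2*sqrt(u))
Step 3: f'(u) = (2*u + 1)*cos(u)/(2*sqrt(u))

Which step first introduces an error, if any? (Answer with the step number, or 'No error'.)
Step 2

Step 2 is incorrect due to a wrong trig function.
The step shows: sqrt(u)*cos(u) + cos(u)/(2*sqrt(u))
The correct value should be: sqrt(u)*cos(u) + sin(u)/(2*sqrt(u))

Explanation: sin(u) was incorrectly written as cos(u): the term sin(u)/(2*sqrt(u)) was incorrectly written as cos(u)/(2*sqrt(u))
The later steps are derived from this incorrect expression, so the error originates in Step 2.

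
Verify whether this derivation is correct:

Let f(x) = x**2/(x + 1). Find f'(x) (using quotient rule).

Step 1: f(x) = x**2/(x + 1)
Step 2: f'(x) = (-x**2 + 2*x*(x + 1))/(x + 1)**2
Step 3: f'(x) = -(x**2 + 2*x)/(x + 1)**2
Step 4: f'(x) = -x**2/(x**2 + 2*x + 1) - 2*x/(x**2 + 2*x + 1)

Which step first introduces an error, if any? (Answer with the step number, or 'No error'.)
Step 3

Step 3 is incorrect due to a sign flip.
The step shows: -(x**2 + 2*x)/(x + 1)**2
The correct value should be: (x**2 + 2*x)/(x + 1)**2

Explanation: The sign of the whole expression was flipped: the term (x**2 + 2*x)/(x + 1)**2 was incorrectly written as -(x**2 + 2*x)/(x + 1)**2
The later steps are derived from this incorrect expression, so the error originates in Step 3.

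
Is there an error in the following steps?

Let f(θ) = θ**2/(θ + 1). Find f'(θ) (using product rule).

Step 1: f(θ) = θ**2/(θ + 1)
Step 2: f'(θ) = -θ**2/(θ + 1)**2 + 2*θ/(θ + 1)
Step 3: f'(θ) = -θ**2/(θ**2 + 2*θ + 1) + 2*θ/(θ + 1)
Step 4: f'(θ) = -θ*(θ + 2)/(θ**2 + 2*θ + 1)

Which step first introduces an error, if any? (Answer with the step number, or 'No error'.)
Step 4

Step 4 is incorrect due to a sign flip.
The step shows: -θ*(θ + 2)/(θ**2 + 2*θ + 1)
The correct value should be: θ*(θ + 2)/(θ**2 + 2*θ + 1)

Explanation: The sign of the whole expression was flipped: the term θ*(θ + 2)/(θ**2 + 2*θ + 1) was incorrectly written as -θ*(θ + 2)/(θ**2 + 2*θ + 1)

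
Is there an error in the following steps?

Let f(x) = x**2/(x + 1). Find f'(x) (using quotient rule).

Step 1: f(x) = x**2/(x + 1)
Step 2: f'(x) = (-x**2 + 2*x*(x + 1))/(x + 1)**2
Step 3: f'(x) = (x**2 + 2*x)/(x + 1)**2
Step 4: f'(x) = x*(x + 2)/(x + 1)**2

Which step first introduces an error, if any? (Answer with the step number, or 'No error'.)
No error

All steps in this derivation are correct.
The final answer f'(x) = x*(x + 2)/(x + 1)**2 is valid.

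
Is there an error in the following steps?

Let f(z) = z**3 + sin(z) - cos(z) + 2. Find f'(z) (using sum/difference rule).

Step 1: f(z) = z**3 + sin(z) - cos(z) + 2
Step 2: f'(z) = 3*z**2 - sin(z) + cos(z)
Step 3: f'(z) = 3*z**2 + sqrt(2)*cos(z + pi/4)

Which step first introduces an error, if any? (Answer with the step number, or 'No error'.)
Step 2

Step 2 is incorrect due to a sign flip.
The step shows: 3*z**2 - sin(z) + cos(z)
The correct value should be: 3*z**2 + sin(z) + cos(z)

Explanation: The sign of one term was flipped: the term sin(z) was incorrectly written as -sin(z)
The later steps are derived from this incorrect expression, so the error originates in Step 2.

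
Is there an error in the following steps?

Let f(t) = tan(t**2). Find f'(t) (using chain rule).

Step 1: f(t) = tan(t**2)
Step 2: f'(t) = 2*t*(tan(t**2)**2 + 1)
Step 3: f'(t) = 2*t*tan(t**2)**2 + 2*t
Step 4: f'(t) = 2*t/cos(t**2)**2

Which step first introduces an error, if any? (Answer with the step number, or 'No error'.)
No error

All steps in this derivation are correct.
The final answer f'(t) = 2*t/cos(t**2)**2 is valid.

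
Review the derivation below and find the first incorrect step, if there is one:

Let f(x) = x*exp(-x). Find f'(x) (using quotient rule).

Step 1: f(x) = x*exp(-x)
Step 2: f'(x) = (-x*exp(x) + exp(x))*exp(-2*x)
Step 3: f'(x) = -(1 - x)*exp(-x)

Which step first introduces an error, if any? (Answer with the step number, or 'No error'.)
Step 3

Step 3 is incorrect due to a sign flip.
The step shows: -(1 - x)*exp(-x)
The correct value should be: (1 - x)*exp(-x)

Explanation: The sign of the whole expression was flipped: the term (1 - x)*exp(-x) was incorrectly written as -(1 - x)*exp(-x)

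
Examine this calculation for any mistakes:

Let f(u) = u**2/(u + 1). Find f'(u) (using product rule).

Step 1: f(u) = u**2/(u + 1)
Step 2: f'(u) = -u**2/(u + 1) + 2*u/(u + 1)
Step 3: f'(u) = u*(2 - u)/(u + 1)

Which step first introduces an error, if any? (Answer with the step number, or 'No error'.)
Step 2

Step 2 is incorrect due to a wrong exponent.
The step shows: -u**2/(u + 1) + 2*u/(u + 1)
The correct value should be: -u**2/(u + 1)**2 + 2*u/(u + 1)

Explanation: The exponent -2 on u + 1 was incorrectly written as -1: the term -u**2/(u + 1)**2 was incorrectly written as -u**2/(u + 1)
The later steps are derived from this incorrect expression, so the error originates in Step 2.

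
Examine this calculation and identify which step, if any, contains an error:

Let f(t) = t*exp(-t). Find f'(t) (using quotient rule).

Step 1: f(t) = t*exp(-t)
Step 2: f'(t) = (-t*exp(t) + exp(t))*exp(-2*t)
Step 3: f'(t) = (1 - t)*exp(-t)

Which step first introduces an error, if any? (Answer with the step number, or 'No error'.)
No error

All steps in this derivation are correct.
The final answer f'(t) = (1 - t)*exp(-t) is valid.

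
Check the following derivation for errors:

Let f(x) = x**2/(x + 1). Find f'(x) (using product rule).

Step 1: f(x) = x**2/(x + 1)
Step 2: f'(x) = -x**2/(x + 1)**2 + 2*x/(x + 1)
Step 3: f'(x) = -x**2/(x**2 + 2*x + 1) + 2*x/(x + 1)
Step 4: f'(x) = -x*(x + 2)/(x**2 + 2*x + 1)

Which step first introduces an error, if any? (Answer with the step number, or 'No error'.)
Step 4

Step 4 is incorrect due to a sign flip.
The step shows: -x*(x + 2)/(x**2 + 2*x + 1)
The correct value should be: x*(x + 2)/(x**2 + 2*x + 1)

Explanation: The sign of the whole expression was flipped: the term x*(x + 2)/(x**2 + 2*x + 1) was incorrectly written as -x*(x + 2)/(x**2 + 2*x + 1)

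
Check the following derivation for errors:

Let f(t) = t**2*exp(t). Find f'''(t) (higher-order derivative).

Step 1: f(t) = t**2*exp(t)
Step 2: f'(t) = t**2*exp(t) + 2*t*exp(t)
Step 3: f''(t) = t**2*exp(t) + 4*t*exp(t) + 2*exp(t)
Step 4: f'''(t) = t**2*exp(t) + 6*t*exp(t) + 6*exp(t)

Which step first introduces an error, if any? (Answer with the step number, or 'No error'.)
No error

All steps in this derivation are correct.
The final answer f'''(t) = t**2*exp(t) + 6*t*exp(t) + 6*exp(t) is valid.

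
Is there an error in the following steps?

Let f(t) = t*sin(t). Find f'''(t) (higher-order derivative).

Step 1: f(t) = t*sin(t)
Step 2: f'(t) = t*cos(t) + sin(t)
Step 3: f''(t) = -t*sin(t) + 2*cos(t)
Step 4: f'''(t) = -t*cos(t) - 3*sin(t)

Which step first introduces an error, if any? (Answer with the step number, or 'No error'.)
No error

All steps in this derivation are correct.
The final answer f'''(t) = -t*cos(t) - 3*sin(t) is valid.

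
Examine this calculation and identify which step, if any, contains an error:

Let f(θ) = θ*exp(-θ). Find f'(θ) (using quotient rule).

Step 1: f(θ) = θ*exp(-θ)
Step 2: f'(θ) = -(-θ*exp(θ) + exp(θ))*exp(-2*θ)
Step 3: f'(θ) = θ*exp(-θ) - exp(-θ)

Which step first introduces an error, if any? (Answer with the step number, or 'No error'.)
Step 2

Step 2 is incorrect due to a sign flip.
The step shows: -(-θ*exp(θ) + exp(θ))*exp(-2*θ)
The correct value should be: (-θ*exp(θ) + exp(θ))*exp(-2*θ)

Explanation: The sign of the whole expression was flipped: the term (-θ*exp(θ) + exp(θ))*exp(-2*θ) was incorrectly written as -(-θ*exp(θ) + exp(θ))*exp(-2*θ)
The later steps are derived from this incorrect expression, so the error originates in Step 2.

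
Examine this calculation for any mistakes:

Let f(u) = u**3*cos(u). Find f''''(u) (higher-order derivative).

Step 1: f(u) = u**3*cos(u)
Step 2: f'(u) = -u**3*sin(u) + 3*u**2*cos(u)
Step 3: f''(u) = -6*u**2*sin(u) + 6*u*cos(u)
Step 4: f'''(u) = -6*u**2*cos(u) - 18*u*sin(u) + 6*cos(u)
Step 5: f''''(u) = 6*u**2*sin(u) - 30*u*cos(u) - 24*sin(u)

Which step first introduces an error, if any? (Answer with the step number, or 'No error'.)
Step 3

Step 3 is incorrect due to a dropped term.
The step shows: -6*u**2*sin(u) + 6*u*cos(u)
The correct value should be: -u**3*cos(u) - 6*u**2*sin(u) + 6*u*cos(u)

Explanation: A term was dropped: the term -u**3*cos(u) was incorrectly omitted
The later steps are derived from this incorrect expression, so the error originates in Step 3.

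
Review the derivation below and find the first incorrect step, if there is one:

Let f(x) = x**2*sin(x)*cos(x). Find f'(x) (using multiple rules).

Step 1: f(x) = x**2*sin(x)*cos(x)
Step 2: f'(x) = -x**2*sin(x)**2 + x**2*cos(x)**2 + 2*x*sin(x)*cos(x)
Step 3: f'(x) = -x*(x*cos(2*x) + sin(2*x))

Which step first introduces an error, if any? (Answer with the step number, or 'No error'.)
Step 3

Step 3 is incorrect due to a sign flip.
The step shows: -x*(x*cos(2*x) + sin(2*x))
The correct value should be: x*(x*cos(2*x) + sin(2*x))

Explanation: The sign of the whole expression was flipped: the term x*(x*cos(2*x) + sin(2*x)) was incorrectly written as -x*(x*cos(2*x) + sin(2*x))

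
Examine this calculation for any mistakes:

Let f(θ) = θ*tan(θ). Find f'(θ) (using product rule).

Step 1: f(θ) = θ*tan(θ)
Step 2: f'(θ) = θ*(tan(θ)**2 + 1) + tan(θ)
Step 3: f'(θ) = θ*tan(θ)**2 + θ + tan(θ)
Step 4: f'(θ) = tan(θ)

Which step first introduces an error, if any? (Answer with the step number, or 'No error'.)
Step 4

Step 4 is incorrect due to a dropped term.
The step shows: tan(θ)
The correct value should be: θ/cos(θ)**2 + tan(θ)

Explanation: A term was dropped: the term θ/cos(θ)**2 was incorrectly omitted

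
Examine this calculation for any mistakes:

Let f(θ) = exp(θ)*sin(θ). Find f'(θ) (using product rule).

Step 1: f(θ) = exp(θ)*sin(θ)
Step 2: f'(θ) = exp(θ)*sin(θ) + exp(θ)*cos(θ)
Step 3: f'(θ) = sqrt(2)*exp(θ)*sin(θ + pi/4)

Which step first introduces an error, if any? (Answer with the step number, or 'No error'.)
No error

All steps in this derivation are correct.
The final answer f'(θ) = sqrt(2)*exp(θ)*sin(θ + pi/4) is valid.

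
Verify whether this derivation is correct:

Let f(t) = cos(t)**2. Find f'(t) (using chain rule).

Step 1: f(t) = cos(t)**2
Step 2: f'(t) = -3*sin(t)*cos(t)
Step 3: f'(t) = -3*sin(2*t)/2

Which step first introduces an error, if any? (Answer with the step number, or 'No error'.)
Step 2

Step 2 is incorrect due to a wrong coefficient.
The step shows: -3*sin(t)*cos(t)
The correct value should be: -2*sin(t)*cos(t)

Explanation: The coefficient -2 was incorrectly written as -3: the term -2*sin(t)*cos(t) was incorrectly written as -3*sin(t)*cos(t)
The later steps are derived from this incorrect expression, so the error originates in Step 2.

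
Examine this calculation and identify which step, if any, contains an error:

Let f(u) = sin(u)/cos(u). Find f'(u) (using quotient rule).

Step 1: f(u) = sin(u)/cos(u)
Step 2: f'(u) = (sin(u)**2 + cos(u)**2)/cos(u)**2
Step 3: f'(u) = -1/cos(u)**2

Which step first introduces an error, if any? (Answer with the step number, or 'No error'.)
Step 3

Step 3 is incorrect due to a sign flip.
The step shows: -1/cos(u)**2
The correct value should be: cos(u)**(-2)

Explanation: The sign of the whole expression was flipped: the term cos(u)**(-2) was incorrectly written as -1/cos(u)**2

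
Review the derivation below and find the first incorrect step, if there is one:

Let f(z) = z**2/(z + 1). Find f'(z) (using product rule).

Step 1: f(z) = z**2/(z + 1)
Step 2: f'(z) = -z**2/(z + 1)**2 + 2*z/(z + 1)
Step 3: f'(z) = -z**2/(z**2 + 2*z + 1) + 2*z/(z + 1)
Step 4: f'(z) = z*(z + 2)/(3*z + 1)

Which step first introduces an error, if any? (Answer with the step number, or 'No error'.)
Step 4

Step 4 is incorrect due to a wrong exponent.
The step shows: z*(z + 2)/(3*z + 1)
The correct value should be: z*(z + 2)/(z**2 + 2*z + 1)

Explanation: The exponent 2 on z was incorrectly written as 1: the term z*(z + 2)/(z**2 + 2*z + 1) was incorrectly written as z*(z + 2)/(3*z + 1)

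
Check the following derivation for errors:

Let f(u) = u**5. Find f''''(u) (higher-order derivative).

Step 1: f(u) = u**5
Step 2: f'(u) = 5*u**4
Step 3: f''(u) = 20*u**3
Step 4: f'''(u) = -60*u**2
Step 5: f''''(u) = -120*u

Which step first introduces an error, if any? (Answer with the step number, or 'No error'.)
Step 4

Step 4 is incorrect due to a sign flip.
The step shows: -60*u**2
The correct value should be: 60*u**2

Explanation: The sign of the whole expression was flipped: the term 60*u**2 was incorrectly written as -60*u**2
The later steps are derived from this incorrect expression, so the error originates in Step 4.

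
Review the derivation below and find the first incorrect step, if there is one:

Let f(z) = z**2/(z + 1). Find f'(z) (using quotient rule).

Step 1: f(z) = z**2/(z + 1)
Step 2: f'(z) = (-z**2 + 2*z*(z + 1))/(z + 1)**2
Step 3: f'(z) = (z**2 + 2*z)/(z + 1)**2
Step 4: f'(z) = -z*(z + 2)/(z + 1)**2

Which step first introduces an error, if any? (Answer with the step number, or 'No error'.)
Step 4

Step 4 is incorrect due to a sign flip.
The step shows: -z*(z + 2)/(z + 1)**2
The correct value should be: z*(z + 2)/(z + 1)**2

Explanation: The sign of the whole expression was flipped: the term z*(z + 2)/(z + 1)**2 was incorrectly written as -z*(z + 2)/(z + 1)**2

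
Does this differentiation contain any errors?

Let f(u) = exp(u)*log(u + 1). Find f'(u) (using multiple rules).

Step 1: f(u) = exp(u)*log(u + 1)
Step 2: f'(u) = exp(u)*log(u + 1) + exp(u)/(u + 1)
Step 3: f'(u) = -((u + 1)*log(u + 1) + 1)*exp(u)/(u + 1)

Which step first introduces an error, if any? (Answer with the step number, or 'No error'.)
Step 3

Step 3 is incorrect due to a sign flip.
The step shows: -((u + 1)*log(u + 1) + 1)*exp(u)/(u + 1)
The correct value should be: ((u + 1)*log(u + 1) + 1)*exp(u)/(u + 1)

Explanation: The sign of the whole expression was flipped: the term ((u + 1)*log(u + 1) + 1)*exp(u)/(u + 1) was incorrectly written as -((u + 1)*log(u + 1) + 1)*exp(u)/(u + 1)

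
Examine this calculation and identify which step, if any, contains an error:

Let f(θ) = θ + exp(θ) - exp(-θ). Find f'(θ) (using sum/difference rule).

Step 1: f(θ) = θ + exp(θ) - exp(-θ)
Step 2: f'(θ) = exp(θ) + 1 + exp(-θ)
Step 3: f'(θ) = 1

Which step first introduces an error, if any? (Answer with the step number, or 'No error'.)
Step 3

Step 3 is incorrect due to a dropped term.
The step shows: 1
The correct value should be: 2*cosh(θ) + 1

Explanation: A term was dropped: the term 2*cosh(θ) was incorrectly omitted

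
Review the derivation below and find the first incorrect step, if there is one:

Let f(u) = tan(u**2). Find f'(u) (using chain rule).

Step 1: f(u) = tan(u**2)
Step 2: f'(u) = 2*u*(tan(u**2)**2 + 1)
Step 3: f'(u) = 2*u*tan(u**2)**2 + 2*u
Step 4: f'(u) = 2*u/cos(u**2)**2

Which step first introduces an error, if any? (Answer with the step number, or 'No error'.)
No error

All steps in this derivation are correct.
The final answer f'(u) = 2*u/cos(u**2)**2 is valid.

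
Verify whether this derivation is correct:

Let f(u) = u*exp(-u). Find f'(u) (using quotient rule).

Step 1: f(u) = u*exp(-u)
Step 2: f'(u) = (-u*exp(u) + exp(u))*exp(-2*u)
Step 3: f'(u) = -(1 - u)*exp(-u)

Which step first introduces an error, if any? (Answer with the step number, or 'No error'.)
Step 3

Step 3 is incorrect due to a sign flip.
The step shows: -(1 - u)*exp(-u)
The correct value should be: (1 - u)*exp(-u)

Explanation: The sign of the whole expression was flipped: the term (1 - u)*exp(-u) was incorrectly written as -(1 - u)*exp(-u)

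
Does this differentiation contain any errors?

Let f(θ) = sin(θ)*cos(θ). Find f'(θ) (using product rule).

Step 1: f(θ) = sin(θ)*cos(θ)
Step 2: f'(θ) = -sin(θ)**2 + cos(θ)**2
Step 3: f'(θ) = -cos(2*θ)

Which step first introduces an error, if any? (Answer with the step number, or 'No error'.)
Step 3

Step 3 is incorrect due to a sign flip.
The step shows: -cos(2*θ)
The correct value should be: cos(2*θ)

Explanation: The sign of the whole expression was flipped: the term cos(2*θ) was incorrectly written as -cos(2*θ)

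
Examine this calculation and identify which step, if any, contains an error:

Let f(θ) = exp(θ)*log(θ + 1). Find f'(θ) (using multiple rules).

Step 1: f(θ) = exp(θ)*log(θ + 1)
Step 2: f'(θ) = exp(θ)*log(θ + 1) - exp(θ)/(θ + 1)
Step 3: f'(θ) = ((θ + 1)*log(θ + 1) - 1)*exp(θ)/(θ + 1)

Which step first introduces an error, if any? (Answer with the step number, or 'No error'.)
Step 2

Step 2 is incorrect due to a sign flip.
The step shows: exp(θ)*log(θ + 1) - exp(θ)/(θ + 1)
The correct value should be: exp(θ)*log(θ + 1) + exp(θ)/(θ + 1)

Explanation: The sign of one term was flipped: the term exp(θ)/(θ + 1) was incorrectly written as -exp(θ)/(θ + 1)
The later steps are derived from this incorrect expression, so the error originates in Step 2.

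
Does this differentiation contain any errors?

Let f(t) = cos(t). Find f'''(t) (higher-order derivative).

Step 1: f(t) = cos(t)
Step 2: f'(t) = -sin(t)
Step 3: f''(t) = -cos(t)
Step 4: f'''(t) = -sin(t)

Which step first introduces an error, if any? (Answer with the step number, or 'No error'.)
Step 4

Step 4 is incorrect due to a sign flip.
The step shows: -sin(t)
The correct value should be: sin(t)

Explanation: The sign of the whole expression was flipped: the term sin(t) was incorrectly written as -sin(t)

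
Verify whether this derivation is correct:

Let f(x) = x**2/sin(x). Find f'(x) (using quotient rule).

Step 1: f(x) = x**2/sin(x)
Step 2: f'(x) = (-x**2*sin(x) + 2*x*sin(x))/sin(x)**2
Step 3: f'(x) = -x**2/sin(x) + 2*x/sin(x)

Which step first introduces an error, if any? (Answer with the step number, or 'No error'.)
Step 2

Step 2 is incorrect due to a wrong trig function.
The step shows: (-x**2*sin(x) + 2*x*sin(x))/sin(x)**2
The correct value should be: (-x**2*cos(x) + 2*x*sin(x))/sin(x)**2

Explanation: cos(x) was incorrectly written as sin(x): the term (-x**2*cos(x) + 2*x*sin(x))/sin(x)**2 was incorrectly written as (-x**2*sin(x) + 2*x*sin(x))/sin(x)**2
The later steps are derived from this incorrect expression, so the error originates in Step 2.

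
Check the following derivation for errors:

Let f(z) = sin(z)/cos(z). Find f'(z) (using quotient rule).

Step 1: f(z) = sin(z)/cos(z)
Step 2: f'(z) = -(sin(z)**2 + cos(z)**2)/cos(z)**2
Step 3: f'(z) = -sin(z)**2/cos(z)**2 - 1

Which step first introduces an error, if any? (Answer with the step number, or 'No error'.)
Step 2

Step 2 is incorrect due to a sign flip.
The step shows: -(sin(z)**2 + cos(z)**2)/cos(z)**2
The correct value should be: (sin(z)**2 + cos(z)**2)/cos(z)**2

Explanation: The sign of the whole expression was flipped: the term (sin(z)**2 + cos(z)**2)/cos(z)**2 was incorrectly written as -(sin(z)**2 + cos(z)**2)/cos(z)**2
The later steps are derived from this incorrect expression, so the error originates in Step 2.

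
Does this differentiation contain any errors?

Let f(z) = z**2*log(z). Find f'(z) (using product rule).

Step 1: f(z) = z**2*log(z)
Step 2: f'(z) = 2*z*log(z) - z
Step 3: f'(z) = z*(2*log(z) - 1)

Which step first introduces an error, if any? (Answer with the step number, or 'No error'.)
Step 2

Step 2 is incorrect due to a sign flip.
The step shows: 2*z*log(z) - z
The correct value should be: 2*z*log(z) + z

Explanation: The sign of one term was flipped: the term z was incorrectly written as -z
The later steps are derived from this incorrect expression, so the error originates in Step 2.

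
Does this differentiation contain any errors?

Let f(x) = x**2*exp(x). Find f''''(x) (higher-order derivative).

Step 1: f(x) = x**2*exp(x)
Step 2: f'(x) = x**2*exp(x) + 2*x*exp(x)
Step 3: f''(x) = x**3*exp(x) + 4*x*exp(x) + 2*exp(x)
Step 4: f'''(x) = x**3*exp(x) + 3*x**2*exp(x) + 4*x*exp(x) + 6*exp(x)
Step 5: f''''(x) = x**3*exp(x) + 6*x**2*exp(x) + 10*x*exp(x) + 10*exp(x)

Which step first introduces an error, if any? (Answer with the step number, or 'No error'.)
Step 3

Step 3 is incorrect due to a wrong exponent.
The step shows: x**3*exp(x) + 4*x*exp(x) + 2*exp(x)
The correct value should be: x**2*exp(x) + 4*x*exp(x) + 2*exp(x)

Explanation: The exponent 2 on x was incorrectly written as 3: the term x**2*exp(x) was incorrectly written as x**3*exp(x)
The later steps are derived from this incorrect expression, so the error originates in Step 3.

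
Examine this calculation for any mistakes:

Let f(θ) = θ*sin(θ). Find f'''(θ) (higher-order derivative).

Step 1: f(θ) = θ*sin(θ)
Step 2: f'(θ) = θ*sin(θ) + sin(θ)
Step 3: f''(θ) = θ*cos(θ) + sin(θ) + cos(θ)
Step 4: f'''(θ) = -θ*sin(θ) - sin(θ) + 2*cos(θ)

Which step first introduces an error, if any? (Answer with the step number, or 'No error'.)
Step 2

Step 2 is incorrect due to a wrong trig function.
The step shows: θ*sin(θ) + sin(θ)
The correct value should be: θ*cos(θ) + sin(θ)

Explanation: cos(θ) was incorrectly written as sin(θ): the term θ*cos(θ) was incorrectly written as θ*sin(θ)
The later steps are derived from this incorrect expression, so the error originates in Step 2.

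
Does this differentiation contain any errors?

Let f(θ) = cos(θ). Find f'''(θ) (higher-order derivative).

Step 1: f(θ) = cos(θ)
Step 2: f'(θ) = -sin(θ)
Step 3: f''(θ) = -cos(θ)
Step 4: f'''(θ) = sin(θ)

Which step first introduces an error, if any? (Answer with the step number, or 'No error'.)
No error

All steps in this derivation are correct.
The final answer f'''(θ) = sin(θ) is valid.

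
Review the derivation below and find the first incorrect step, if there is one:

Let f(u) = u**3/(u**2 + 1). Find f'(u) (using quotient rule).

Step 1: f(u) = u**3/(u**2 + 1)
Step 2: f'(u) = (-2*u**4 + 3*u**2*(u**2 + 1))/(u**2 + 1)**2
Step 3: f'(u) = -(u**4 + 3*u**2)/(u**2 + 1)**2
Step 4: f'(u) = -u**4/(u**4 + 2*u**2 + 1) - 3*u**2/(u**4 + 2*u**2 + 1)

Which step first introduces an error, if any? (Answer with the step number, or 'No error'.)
Step 3

Step 3 is incorrect due to a sign flip.
The step shows: -(u**4 + 3*u**2)/(u**2 + 1)**2
The correct value should be: (u**4 + 3*u**2)/(u**2 + 1)**2

Explanation: The sign of the whole expression was flipped: the term (u**4 + 3*u**2)/(u**2 + 1)**2 was incorrectly written as -(u**4 + 3*u**2)/(u**2 + 1)**2
The later steps are derived from this incorrect expression, so the error originates in Step 3.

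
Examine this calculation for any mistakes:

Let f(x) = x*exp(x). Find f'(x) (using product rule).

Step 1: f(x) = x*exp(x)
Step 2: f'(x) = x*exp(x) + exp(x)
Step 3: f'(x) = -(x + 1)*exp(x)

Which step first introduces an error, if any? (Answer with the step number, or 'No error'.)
Step 3

Step 3 is incorrect due to a sign flip.
The step shows: -(x + 1)*exp(x)
The correct value should be: (x + 1)*exp(x)

Explanation: The sign of the whole expression was flipped: the term (x + 1)*exp(x) was incorrectly written as -(x + 1)*exp(x)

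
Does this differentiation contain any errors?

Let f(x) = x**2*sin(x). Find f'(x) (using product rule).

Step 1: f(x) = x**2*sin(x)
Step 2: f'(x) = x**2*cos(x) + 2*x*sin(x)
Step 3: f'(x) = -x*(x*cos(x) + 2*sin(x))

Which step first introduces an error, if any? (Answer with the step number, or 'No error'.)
Step 3

Step 3 is incorrect due to a sign flip.
The step shows: -x*(x*cos(x) + 2*sin(x))
The correct value should be: x*(x*cos(x) + 2*sin(x))

Explanation: The sign of the whole expression was flipped: the term x*(x*cos(x) + 2*sin(x)) was incorrectly written as -x*(x*cos(x) + 2*sin(x))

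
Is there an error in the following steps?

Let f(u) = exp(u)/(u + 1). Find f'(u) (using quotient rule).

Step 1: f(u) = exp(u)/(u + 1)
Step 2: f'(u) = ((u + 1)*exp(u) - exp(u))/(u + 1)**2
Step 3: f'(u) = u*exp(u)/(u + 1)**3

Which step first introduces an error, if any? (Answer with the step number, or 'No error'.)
Step 3

Step 3 is incorrect due to a wrong exponent.
The step shows: u*exp(u)/(u + 1)**3
The correct value should be: u*exp(u)/(u + 1)**2

Explanation: The exponent -2 on u + 1 was incorrectly written as -3: the term u*exp(u)/(u + 1)**2 was incorrectly written as u*exp(u)/(u + 1)**3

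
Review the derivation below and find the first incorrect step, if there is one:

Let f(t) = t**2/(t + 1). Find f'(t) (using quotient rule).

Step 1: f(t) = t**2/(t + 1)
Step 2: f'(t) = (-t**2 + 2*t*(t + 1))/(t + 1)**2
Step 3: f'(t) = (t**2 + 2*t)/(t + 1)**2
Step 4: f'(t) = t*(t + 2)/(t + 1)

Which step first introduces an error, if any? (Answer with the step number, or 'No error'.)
Step 4

Step 4 is incorrect due to a wrong exponent.
The step shows: t*(t + 2)/(t + 1)
The correct value should be: t*(t + 2)/(t + 1)**2

Explanation: The exponent -2 on t + 1 was incorrectly written as -1: the term t*(t + 2)/(t + 1)**2 was incorrectly written as t*(t + 2)/(t + 1)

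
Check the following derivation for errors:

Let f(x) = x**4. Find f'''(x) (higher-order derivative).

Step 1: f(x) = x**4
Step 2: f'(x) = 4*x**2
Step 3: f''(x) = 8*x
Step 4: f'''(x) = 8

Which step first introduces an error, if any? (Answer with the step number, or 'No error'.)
Step 2

Step 2 is incorrect due to a wrong exponent.
The step shows: 4*x**2
The correct value should be: 4*x**3

Explanation: The exponent 3 on x was incorrectly written as 2: the term 4*x**3 was incorrectly written as 4*x**2
The later steps are derived from this incorrect expression, so the error originates in Step 2.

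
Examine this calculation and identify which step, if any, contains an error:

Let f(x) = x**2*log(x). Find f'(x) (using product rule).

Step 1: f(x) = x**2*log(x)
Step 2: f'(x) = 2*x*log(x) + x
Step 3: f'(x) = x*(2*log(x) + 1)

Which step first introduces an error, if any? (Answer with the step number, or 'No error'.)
No error

All steps in this derivation are correct.
The final answer f'(x) = x*(2*log(x) + 1) is valid.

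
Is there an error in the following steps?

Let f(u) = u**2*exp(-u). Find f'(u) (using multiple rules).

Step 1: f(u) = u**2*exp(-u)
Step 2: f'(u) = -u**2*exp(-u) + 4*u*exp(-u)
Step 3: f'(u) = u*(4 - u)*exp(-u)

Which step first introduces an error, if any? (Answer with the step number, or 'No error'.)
Step 2

Step 2 is incorrect due to a wrong coefficient.
The step shows: -u**2*exp(-u) + 4*u*exp(-u)
The correct value should be: -u**2*exp(-u) + 2*u*exp(-u)

Explanation: The coefficient 2 was incorrectly written as 4: the term 2*u*exp(-u) was incorrectly written as 4*u*exp(-u)
The later steps are derived from this incorrect expression, so the error originates in Step 2.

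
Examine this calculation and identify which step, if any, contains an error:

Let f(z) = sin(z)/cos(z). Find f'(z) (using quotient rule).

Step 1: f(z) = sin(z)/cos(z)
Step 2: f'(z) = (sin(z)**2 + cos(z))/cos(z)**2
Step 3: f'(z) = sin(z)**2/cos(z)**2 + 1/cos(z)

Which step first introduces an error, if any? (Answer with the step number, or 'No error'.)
Step 2

Step 2 is incorrect due to a wrong exponent.
The step shows: (sin(z)**2 + cos(z))/cos(z)**2
The correct value should be: (sin(z)**2 + cos(z)**2)/cos(z)**2

Explanation: The exponent 2 on cos(z) was incorrectly written as 1: the term (sin(z)**2 + cos(z)**2)/cos(z)**2 was incorrectly written as (sin(z)**2 + cos(z))/cos(z)**2
The later steps are derived from this incorrect expression, so the error originates in Step 2.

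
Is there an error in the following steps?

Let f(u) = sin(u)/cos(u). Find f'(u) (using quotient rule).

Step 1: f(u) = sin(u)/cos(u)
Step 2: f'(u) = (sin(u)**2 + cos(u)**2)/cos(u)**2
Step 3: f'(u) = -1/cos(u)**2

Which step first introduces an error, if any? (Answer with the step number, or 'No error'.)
Step 3

Step 3 is incorrect due to a sign flip.
The step shows: -1/cos(u)**2
The correct value should be: cos(u)**(-2)

Explanation: The sign of the whole expression was flipped: the term cos(u)**(-2) was incorrectly written as -1/cos(u)**2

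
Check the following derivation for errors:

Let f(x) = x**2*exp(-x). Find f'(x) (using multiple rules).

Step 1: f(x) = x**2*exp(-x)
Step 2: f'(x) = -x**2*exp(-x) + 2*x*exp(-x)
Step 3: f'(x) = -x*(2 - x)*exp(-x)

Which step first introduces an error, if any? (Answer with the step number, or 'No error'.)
Step 3

Step 3 is incorrect due to a sign flip.
The step shows: -x*(2 - x)*exp(-x)
The correct value should be: x*(2 - x)*exp(-x)

Explanation: The sign of the whole expression was flipped: the term x*(2 - x)*exp(-x) was incorrectly written as -x*(2 - x)*exp(-x)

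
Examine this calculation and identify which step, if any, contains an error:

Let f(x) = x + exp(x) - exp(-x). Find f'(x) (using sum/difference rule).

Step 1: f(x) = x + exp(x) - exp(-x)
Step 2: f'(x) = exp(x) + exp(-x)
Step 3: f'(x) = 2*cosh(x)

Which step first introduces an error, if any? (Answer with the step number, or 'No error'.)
Step 2

Step 2 is incorrect due to a dropped term.
The step shows: exp(x) + exp(-x)
The correct value should be: exp(x) + 1 + exp(-x)

Explanation: A term was dropped: the term 1 was incorrectly omitted
The later steps are derived from this incorrect expression, so the error originates in Step 2.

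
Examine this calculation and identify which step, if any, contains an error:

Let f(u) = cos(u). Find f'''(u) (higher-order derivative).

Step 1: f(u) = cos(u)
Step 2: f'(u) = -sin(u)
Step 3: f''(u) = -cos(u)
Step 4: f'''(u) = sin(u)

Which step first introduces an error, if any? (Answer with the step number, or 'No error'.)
No error

All steps in this derivation are correct.
The final answer f'''(u) = sin(u) is valid.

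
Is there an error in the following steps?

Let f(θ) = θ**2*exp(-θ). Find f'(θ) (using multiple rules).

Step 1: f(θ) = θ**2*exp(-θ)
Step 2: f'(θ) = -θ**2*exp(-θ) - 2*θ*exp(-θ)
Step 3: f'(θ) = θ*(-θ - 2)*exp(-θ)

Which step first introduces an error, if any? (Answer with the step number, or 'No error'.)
Step 2

Step 2 is incorrect due to a sign flip.
The step shows: -θ**2*exp(-θ) - 2*θ*exp(-θ)
The correct value should be: -θ**2*exp(-θ) + 2*θ*exp(-θ)

Explanation: The sign of one term was flipped: the term 2*θ*exp(-θ) was incorrectly written as -2*θ*exp(-θ)
The later steps are derived from this incorrect expression, so the error originates in Step 2.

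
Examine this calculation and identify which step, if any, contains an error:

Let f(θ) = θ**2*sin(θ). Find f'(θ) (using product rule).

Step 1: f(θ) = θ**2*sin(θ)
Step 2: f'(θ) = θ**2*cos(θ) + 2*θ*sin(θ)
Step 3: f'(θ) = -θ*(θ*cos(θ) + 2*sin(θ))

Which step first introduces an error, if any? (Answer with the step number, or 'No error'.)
Step 3

Step 3 is incorrect due to a sign flip.
The step shows: -θ*(θ*cos(θ) + 2*sin(θ))
The correct value should be: θ*(θ*cos(θ) + 2*sin(θ))

Explanation: The sign of the whole expression was flipped: the term θ*(θ*cos(θ) + 2*sin(θ)) was incorrectly written as -θ*(θ*cos(θ) + 2*sin(θ))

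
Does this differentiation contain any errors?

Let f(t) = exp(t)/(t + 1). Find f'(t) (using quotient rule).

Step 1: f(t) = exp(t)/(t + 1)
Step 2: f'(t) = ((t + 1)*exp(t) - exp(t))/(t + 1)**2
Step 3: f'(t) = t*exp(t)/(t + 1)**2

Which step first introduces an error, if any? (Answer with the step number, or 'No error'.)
No error

All steps in this derivation are correct.
The final answer f'(t) = t*exp(t)/(t + 1)**2 is valid.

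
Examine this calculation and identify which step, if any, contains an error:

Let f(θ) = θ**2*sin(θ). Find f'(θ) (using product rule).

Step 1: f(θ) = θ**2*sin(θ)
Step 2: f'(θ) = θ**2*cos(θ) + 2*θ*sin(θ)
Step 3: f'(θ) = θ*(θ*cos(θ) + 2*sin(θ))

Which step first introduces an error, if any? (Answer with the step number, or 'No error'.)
No error

All steps in this derivation are correct.
The final answer f'(θ) = θ*(θ*cos(θ) + 2*sin(θ)) is valid.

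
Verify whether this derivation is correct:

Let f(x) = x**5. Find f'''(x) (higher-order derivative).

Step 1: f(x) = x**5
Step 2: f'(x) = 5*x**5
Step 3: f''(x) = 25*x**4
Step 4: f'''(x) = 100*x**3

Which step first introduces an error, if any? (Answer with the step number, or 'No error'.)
Step 2

Step 2 is incorrect due to a wrong exponent.
The step shows: 5*x**5
The correct value should be: 5*x**4

Explanation: The exponent 4 on x was incorrectly written as 5: the term 5*x**4 was incorrectly written as 5*x**5
The later steps are derived from this incorrect expression, so the error originates in Step 2.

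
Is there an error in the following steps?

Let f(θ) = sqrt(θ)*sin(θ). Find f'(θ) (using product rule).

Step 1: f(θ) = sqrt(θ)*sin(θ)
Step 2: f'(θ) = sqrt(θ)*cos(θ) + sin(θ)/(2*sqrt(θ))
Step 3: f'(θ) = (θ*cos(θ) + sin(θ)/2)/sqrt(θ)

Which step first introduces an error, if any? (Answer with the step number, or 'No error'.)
No error

All steps in this derivation are correct.
The final answer f'(θ) = (θ*cos(θ) + sin(θ)/2)/sqrt(θ) is valid.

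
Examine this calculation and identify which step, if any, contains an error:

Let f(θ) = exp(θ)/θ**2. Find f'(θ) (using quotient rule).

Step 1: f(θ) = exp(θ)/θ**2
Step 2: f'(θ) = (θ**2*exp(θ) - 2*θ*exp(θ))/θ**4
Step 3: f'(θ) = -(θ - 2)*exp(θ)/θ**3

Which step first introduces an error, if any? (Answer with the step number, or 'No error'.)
Step 3

Step 3 is incorrect due to a sign flip.
The step shows: -(θ - 2)*exp(θ)/θ**3
The correct value should be: (θ - 2)*exp(θ)/θ**3

Explanation: The sign of the whole expression was flipped: the term (θ - 2)*exp(θ)/θ**3 was incorrectly written as -(θ - 2)*exp(θ)/θ**3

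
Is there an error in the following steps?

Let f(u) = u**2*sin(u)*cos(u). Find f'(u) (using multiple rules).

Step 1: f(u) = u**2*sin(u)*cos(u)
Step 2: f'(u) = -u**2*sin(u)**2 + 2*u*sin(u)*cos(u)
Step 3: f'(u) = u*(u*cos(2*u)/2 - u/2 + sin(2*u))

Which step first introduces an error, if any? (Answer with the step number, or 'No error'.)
Step 2

Step 2 is incorrect due to a dropped term.
The step shows: -u**2*sin(u)**2 + 2*u*sin(u)*cos(u)
The correct value should be: -u**2*sin(u)**2 + u**2*cos(u)**2 + 2*u*sin(u)*cos(u)

Explanation: A term was dropped: the term u**2*cos(u)**2 was incorrectly omitted
The later steps are derived from this incorrect expression, so the error originates in Step 2.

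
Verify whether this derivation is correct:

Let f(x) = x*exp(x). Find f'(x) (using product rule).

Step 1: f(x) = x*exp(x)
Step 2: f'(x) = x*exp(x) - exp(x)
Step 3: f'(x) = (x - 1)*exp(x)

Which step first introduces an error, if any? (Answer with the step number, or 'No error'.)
Step 2

Step 2 is incorrect due to a sign flip.
The step shows: x*exp(x) - exp(x)
The correct value should be: x*exp(x) + exp(x)

Explanation: The sign of one term was flipped: the term exp(x) was incorrectly written as -exp(x)
The later steps are derived from this incorrect expression, so the error originates in Step 2.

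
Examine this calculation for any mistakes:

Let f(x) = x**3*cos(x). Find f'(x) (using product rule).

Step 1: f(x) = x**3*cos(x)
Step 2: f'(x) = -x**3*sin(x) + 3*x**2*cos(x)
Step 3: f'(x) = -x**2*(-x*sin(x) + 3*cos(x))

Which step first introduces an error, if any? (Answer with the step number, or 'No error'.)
Step 3

Step 3 is incorrect due to a sign flip.
The step shows: -x**2*(-x*sin(x) + 3*cos(x))
The correct value should be: x**2*(-x*sin(x) + 3*cos(x))

Explanation: The sign of the whole expression was flipped: the term x**2*(-x*sin(x) + 3*cos(x)) was incorrectly written as -x**2*(-x*sin(x) + 3*cos(x))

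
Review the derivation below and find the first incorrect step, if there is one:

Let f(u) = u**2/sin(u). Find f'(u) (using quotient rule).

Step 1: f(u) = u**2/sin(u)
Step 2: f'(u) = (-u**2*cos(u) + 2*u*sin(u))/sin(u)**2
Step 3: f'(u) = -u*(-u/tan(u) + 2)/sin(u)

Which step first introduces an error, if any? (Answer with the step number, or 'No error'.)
Step 3

Step 3 is incorrect due to a sign flip.
The step shows: -u*(-u/tan(u) + 2)/sin(u)
The correct value should be: u*(-u/tan(u) + 2)/sin(u)

Explanation: The sign of the whole expression was flipped: the term u*(-u/tan(u) + 2)/sin(u) was incorrectly written as -u*(-u/tan(u) + 2)/sin(u)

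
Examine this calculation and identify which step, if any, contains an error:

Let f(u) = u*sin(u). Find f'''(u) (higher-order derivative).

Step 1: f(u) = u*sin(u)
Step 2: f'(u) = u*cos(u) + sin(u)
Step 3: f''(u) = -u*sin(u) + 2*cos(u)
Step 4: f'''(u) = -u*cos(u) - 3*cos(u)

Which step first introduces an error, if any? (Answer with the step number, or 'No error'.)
Step 4

Step 4 is incorrect due to a wrong trig function.
The step shows: -u*cos(u) - 3*cos(u)
The correct value should be: -u*cos(u) - 3*sin(u)

Explanation: sin(u) was incorrectly written as cos(u): the term -3*sin(u) was incorrectly written as -3*cos(u)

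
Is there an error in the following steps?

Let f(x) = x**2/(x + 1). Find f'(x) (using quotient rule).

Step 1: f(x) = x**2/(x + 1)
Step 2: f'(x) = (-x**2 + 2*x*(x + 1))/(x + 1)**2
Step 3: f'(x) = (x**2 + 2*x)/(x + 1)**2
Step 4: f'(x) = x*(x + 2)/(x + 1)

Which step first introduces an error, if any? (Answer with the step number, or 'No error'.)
Step 4

Step 4 is incorrect due to a wrong exponent.
The step shows: x*(x + 2)/(x + 1)
The correct value should be: x*(x + 2)/(x + 1)**2

Explanation: The exponent -2 on x + 1 was incorrectly written as -1: the term x*(x + 2)/(x + 1)**2 was incorrectly written as x*(x + 2)/(x + 1)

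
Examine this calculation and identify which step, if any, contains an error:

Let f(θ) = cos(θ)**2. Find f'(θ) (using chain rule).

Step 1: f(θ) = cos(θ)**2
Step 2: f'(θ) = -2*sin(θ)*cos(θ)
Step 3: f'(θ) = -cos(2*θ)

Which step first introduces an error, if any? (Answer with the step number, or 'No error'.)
Step 3

Step 3 is incorrect due to a wrong trig function.
The step shows: -cos(2*θ)
The correct value should be: -sin(2*θ)

Explanation: sin(2*θ) was incorrectly written as cos(2*θ): the term -sin(2*θ) was incorrectly written as -cos(2*θ)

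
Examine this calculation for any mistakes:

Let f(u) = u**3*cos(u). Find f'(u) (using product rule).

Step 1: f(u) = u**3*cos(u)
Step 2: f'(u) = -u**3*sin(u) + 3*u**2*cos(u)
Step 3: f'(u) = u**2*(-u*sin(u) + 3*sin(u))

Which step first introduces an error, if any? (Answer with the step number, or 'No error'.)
Step 3

Step 3 is incorrect due to a wrong trig function.
The step shows: u**2*(-u*sin(u) + 3*sin(u))
The correct value should be: u**2*(-u*sin(u) + 3*cos(u))

Explanation: cos(u) was incorrectly written as sin(u): the term u**2*(-u*sin(u) + 3*cos(u)) was incorrectly written as u**2*(-u*sin(u) + 3*sin(u))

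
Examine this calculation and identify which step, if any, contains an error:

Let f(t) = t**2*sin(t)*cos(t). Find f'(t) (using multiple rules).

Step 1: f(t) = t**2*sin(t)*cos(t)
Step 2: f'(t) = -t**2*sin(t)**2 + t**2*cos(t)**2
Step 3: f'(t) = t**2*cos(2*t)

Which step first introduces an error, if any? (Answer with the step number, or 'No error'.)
Step 2

Step 2 is incorrect due to a dropped term.
The step shows: -t**2*sin(t)**2 + t**2*cos(t)**2
The correct value should be: -t**2*sin(t)**2 + t**2*cos(t)**2 + 2*t*sin(t)*cos(t)

Explanation: A term was dropped: the term 2*t*sin(t)*cos(t) was incorrectly omitted
The later steps are derived from this incorrect expression, so the error originates in Step 2.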